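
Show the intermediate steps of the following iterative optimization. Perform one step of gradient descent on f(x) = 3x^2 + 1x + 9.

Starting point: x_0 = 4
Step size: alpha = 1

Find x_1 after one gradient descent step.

f(x) = 3x^2 + 1x + 9
f'(x) = 6x + 1
f'(4) = 6*4 + (1) = 25
x_1 = x_0 - alpha * f'(x_0) = 4 - 1 * 25 = -21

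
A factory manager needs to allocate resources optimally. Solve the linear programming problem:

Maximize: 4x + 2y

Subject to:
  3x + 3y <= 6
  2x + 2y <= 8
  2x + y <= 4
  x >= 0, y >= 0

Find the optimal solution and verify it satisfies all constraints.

Feasible vertices: (0, 0), (0, 2), (2, 0)
Objective 4x + 2y at each vertex:
  (0, 0): 0
  (0, 2): 4
  (2, 0): 8
Maximum is 8 at (2, 0).
Verify constraints at (x, y) = (2, 0):
  3*2 + 3*0 = 6 <= 6 (active)
  2*2 + 2*0 = 4 <= 8
  2*2 + 1*0 = 4 <= 4 (active)
  x = 2 >= 0, y = 0 >= 0. All constraints satisfied.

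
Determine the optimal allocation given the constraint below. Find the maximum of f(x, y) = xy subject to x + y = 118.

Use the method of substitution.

Substitute y = 118 - x into f(x,y) = xy:
g(x) = x(118 - x) = 118x - x^2
g'(x) = 118 - 2x = 0  =>  x = 59
y = 118 - 59 = 59
Maximum value = 59 * 59 = 3481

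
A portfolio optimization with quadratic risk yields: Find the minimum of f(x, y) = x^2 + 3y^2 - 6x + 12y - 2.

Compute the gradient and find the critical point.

f(x,y) = x^2 + 3y^2 - 6x + 12y - 2
df/dx = 2x + (-6) = 0  =>  x = 3
df/dy = 6y + (12) = 0  =>  y = -2
f(3, -2) = 1*(3)^2 + 3*(-2)^2 + -6*(3) + 12*(-2) + -2 = -23
Hessian is diagonal with entries 2, 6 > 0, so this is a minimum.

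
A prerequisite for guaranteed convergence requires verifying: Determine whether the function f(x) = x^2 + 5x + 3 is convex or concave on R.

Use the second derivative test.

f(x) = x^2 + 5x + 3
f'(x) = 2x + 5
f''(x) = 2
Since f''(x) = 2 > 0 for all x, f is convex on R.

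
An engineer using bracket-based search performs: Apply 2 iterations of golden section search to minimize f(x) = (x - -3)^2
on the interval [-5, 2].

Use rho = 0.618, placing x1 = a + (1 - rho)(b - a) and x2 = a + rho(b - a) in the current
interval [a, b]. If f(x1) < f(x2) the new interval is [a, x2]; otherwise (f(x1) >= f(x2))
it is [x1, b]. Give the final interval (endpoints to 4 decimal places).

Golden section search for min of f(x) = (x - -3)^2 on [-5, 2].
Each step: x1 = a + (1 - rho)(b - a), x2 = a + rho(b - a); if f(x1) < f(x2) keep [a, x2], otherwise keep [x1, b].
Step 1: [-5.0000, 2.0000], x1=-2.3260 (f=0.4543), x2=-0.6740 (f=5.4103); f(x1) < f(x2) => keep [-5.0000, -0.6740]
Step 2: [-5.0000, -0.6740], x1=-3.3475 (f=0.1207), x2=-2.3265 (f=0.4536); f(x1) < f(x2) => keep [-5.0000, -2.3265]
Final interval: [-5.0000, -2.3265]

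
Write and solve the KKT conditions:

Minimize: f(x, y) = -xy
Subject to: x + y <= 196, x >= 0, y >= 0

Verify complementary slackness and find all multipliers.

Problem: min -xy s.t. x + y <= 196 (multiplier lambda), x >= 0 (mu_x), y >= 0 (mu_y)
KKT stationarity: -y + lambda - mu_x = 0, -x + lambda - mu_y = 0, with lambda, mu_x, mu_y >= 0
Complementary slackness: lambda*(x + y - 196) = 0, mu_x*x = 0, mu_y*y = 0
If lambda = 0: y = -mu_x <= 0 and x = -mu_y <= 0 force x = y = 0 with f = 0; but x = y = 98 is feasible with f = -9604 < 0, so this is not the minimum. Hence lambda > 0 and x + y = 196.
Try x > 0, y > 0 (so mu_x = mu_y = 0): y = lambda, x = lambda => x = y = lambda
x + y = 196 => 2*lambda = 196 => lambda = 98
x* = y* = 98 > 0, consistent with mu_x = mu_y = 0.
(Any feasible point with x = 0 or y = 0 has f = 0 > -9604, so the minimum is not on those boundaries.)
min(-xy) = -9604 (i.e. max xy = 9604)
Multipliers: lambda = 98, mu_x = 0, mu_y = 0
Complementary slackness: lambda*(x + y - 196) = 98*(98 + 98 - 196) = 0, mu_x*x = 0*98 = 0, mu_y*y = 0*98 = 0. Satisfied.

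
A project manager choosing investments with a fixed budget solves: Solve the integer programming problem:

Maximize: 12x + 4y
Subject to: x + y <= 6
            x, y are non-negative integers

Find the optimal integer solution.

Objective: 12x + 4y, constraint: x + y <= 6
Coefficient of x is 12 >= coefficient of y is 4, so allocate the entire budget to x.
Optimal: x = 6, y = 0, value = 72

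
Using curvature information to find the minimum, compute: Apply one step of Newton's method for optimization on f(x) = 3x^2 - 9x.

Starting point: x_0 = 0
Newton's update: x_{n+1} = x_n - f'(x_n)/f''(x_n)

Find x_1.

f(x) = 3x^2 - 9x
f'(x) = 6x + (-9), f''(x) = 6
Newton step: x_1 = x_0 - f'(x_0)/f''(x_0)
f'(0) = -9
x_1 = 0 - -9/6 = 3/2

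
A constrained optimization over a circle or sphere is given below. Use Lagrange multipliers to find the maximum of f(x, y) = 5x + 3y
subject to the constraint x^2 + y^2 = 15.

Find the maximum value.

Set up Lagrange conditions: grad f = lambda * grad g
  5 = 2*lambda*x
  3 = 2*lambda*y
From these: x/y = 5/3, so x = 5t, y = 3t for some t.
Substitute into constraint: (5t)^2 + (3t)^2 = 15
  t^2 * 34 = 15
  t = sqrt(15/34)
Maximum = 5*x + 3*y = (5^2 + 3^2)*t = 34 * sqrt(15/34) = sqrt(510)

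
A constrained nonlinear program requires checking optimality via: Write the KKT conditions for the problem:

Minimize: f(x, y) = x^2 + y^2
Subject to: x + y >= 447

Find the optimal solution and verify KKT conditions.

KKT conditions for min x^2 + y^2 s.t. x + y >= 447:
Stationarity: 2x = mu, 2y = mu
So x = y = mu/2.
Complementary slackness: mu*(x + y - 447) = 0
Primal feasibility: x + y >= 447; dual feasibility: mu >= 0
If mu = 0 then x = y = 0, but 0 + 0 < 447 is infeasible, so the constraint is active.
Constraint active: x + y = 2*(mu/2) = 447 => mu = 447
x = y = 447/2, f = 199809/2
Verify: stationarity 2*(447/2) = 447 = mu; primal 447/2 + 447/2 = 447 >= 447; dual mu = 447 >= 0; complementary slackness 447*(447 - 447) = 0. All KKT conditions hold.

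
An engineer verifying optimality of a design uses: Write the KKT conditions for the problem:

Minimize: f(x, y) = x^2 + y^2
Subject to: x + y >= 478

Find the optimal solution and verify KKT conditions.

KKT conditions for min x^2 + y^2 s.t. x + y >= 478:
Stationarity: 2x = mu, 2y = mu
So x = y = mu/2.
Complementary slackness: mu*(x + y - 478) = 0
Primal feasibility: x + y >= 478; dual feasibility: mu >= 0
If mu = 0 then x = y = 0, but 0 + 0 < 478 is infeasible, so the constraint is active.
Constraint active: x + y = 2*(mu/2) = 478 => mu = 478
x = y = 239, f = 114242
Verify: stationarity 2*239 = 478 = mu; primal 239 + 239 = 478 >= 478; dual mu = 478 >= 0; complementary slackness 478*(478 - 478) = 0. All KKT conditions hold.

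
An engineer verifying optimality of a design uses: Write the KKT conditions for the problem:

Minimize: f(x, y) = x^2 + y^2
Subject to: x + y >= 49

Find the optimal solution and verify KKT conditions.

KKT conditions for min x^2 + y^2 s.t. x + y >= 49:
Stationarity: 2x = mu, 2y = mu
So x = y = mu/2.
Complementary slackness: mu*(x + y - 49) = 0
Primal feasibility: x + y >= 49; dual feasibility: mu >= 0
If mu = 0 then x = y = 0, but 0 + 0 < 49 is infeasible, so the constraint is active.
Constraint active: x + y = 2*(mu/2) = 49 => mu = 49
x = y = 49/2, f = 2401/2
Verify: stationarity 2*(49/2) = 49 = mu; primal 49/2 + 49/2 = 49 >= 49; dual mu = 49 >= 0; complementary slackness 49*(49 - 49) = 0. All KKT conditions hold.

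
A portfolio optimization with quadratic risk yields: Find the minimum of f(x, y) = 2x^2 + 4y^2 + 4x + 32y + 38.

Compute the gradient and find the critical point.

f(x,y) = 2x^2 + 4y^2 + 4x + 32y + 38
df/dx = 4x + (4) = 0  =>  x = -1
df/dy = 8y + (32) = 0  =>  y = -4
f(-1, -4) = 2*(-1)^2 + 4*(-4)^2 + 4*(-1) + 32*(-4) + 38 = -28
Hessian is diagonal with entries 4, 8 > 0, so this is a minimum.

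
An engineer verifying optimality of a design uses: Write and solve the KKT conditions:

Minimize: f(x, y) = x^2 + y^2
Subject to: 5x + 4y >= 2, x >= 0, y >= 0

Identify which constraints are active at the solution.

KKT conditions for min x^2 + y^2 s.t. 5x + 4y >= 2, x >= 0, y >= 0:
Stationarity: 2x = mu*5 + mu_x, 2y = mu*4 + mu_y, with mu, mu_x, mu_y >= 0
Complementary slackness: mu*(5x + 4y - 2) = 0, mu_x*x = 0, mu_y*y = 0
(0, 0) is infeasible (5*0 + 4*0 < 2), so if mu = 0 stationarity would force x = mu_x/2 >= 0, y = mu_y/2 >= 0 with mu_x*x = mu_y*y = 0, i.e. x = y = 0: contradiction. Hence mu > 0 and 5x + 4y = 2 is active.
Try x > 0, y > 0 (so mu_x = mu_y = 0): x = 5*mu/2, y = 4*mu/2
Substitute: 5*(5*mu/2) + 4*(4*mu/2) = 2
  mu*41/2 = 2 => mu = 4/41
x* = 10/41 > 0, y* = 8/41 > 0, consistent with mu_x = mu_y = 0.
f is convex and the constraints are linear, so this KKT point is the global minimum.
f* = 4/41
Active constraints: 5x + 4y >= 2 (holds with equality, mu = 4/41 > 0); x >= 0 and y >= 0 are inactive (mu_x = mu_y = 0).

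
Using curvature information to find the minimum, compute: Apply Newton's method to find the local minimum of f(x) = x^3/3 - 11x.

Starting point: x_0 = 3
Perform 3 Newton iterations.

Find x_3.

f(x) = x^3/3 - 11x
f'(x) = x^2 - 11, f''(x) = 2x
Newton update: x_{n+1} = x_n - (x_n^2 - 11)/(2*x_n)
Step 1: x_0 = 3, f'=-2, f''=6, x_1 = 10/3
Step 2: x_1 = 10/3, f'=1/9, f''=20/3, x_2 = 199/60
Step 3: x_2 = 199/60, f'=1/3600, f''=199/30, x_3 = 79201/23880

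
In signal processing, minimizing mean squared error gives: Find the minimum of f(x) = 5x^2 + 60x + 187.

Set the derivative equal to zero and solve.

f(x) = 5x^2 + 60x + 187
f'(x) = 10x + (60) = 0
x = -60/10 = -6
f(-6) = 7
Since f''(x) = 10 > 0, this is a minimum.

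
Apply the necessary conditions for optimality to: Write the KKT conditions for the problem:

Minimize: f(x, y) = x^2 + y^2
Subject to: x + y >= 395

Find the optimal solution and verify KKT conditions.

KKT conditions for min x^2 + y^2 s.t. x + y >= 395:
Stationarity: 2x = mu, 2y = mu
So x = y = mu/2.
Complementary slackness: mu*(x + y - 395) = 0
Primal feasibility: x + y >= 395; dual feasibility: mu >= 0
If mu = 0 then x = y = 0, but 0 + 0 < 395 is infeasible, so the constraint is active.
Constraint active: x + y = 2*(mu/2) = 395 => mu = 395
x = y = 395/2, f = 156025/2
Verify: stationarity 2*(395/2) = 395 = mu; primal 395/2 + 395/2 = 395 >= 395; dual mu = 395 >= 0; complementary slackness 395*(395 - 395) = 0. All KKT conditions hold.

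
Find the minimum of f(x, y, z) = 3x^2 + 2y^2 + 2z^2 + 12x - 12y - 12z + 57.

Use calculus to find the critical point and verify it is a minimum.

f(x,y,z) = 3x^2 + 2y^2 + 2z^2 + 12x - 12y - 12z + 57
df/dx = 6x + (12) = 0 => x = -2
df/dy = 4y + (-12) = 0 => y = 3
df/dz = 4z + (-12) = 0 => z = 3
f(-2,3,3) = 3*(-2)^2 + 2*(3)^2 + 2*(3)^2 + 12*(-2) + -12*(3) + -12*(3) + 57 = 9
Hessian is diagonal with entries 6, 4, 4 > 0, confirmed minimum.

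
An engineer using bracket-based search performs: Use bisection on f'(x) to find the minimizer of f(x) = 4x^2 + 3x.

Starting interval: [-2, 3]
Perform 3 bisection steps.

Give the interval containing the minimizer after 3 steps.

Finding critical point of f(x) = 4x^2 + 3x using bisection on f'(x) = 8x + 3.
f'(x) = 0 when x = -3/8.
Starting interval: [-2, 3]
Step 1: mid = 1/2, f'(mid) = 7, new interval = [-2, 1/2]
Step 2: mid = -3/4, f'(mid) = -3, new interval = [-3/4, 1/2]
Step 3: mid = -1/8, f'(mid) = 2, new interval = [-3/4, -1/8]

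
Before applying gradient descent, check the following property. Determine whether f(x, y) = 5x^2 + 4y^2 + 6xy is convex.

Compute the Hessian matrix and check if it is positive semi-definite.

f(x,y) = 5x^2 + 4y^2 + 6xy
Hessian H = [[10, 6], [6, 8]]
trace(H) = 18, det(H) = 44
Eigenvalues: (18 +/- sqrt(148)) / 2 = 15.08, 2.917
Since both eigenvalues > 0, f is convex.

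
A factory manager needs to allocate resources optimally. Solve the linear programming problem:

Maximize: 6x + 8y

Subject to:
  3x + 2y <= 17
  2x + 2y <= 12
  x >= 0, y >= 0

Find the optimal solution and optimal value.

Feasible vertices: (0, 0), (0, 6), (5, 1), (17/3, 0)
Objective 6x + 8y at each:
  (0, 0): 0
  (0, 6): 48
  (5, 1): 38
  (17/3, 0): 34
Maximum is 48 at (0, 6).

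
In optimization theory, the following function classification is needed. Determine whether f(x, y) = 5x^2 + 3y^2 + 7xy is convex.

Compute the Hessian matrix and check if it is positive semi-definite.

f(x,y) = 5x^2 + 3y^2 + 7xy
Hessian H = [[10, 7], [7, 6]]
trace(H) = 16, det(H) = 11
Eigenvalues: (16 +/- sqrt(212)) / 2 = 15.28, 0.7199
Since both eigenvalues > 0, f is convex.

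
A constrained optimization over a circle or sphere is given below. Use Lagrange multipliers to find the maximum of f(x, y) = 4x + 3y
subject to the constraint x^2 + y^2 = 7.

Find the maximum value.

Set up Lagrange conditions: grad f = lambda * grad g
  4 = 2*lambda*x
  3 = 2*lambda*y
From these: x/y = 4/3, so x = 4t, y = 3t for some t.
Substitute into constraint: (4t)^2 + (3t)^2 = 7
  t^2 * 25 = 7
  t = sqrt(7/25)
Maximum = 4*x + 3*y = (4^2 + 3^2)*t = 25 * sqrt(7/25) = sqrt(175)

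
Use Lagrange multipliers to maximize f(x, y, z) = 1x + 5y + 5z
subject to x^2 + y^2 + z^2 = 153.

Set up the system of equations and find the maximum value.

Lagrange conditions: 1 = 2*lambda*x, 5 = 2*lambda*y, 5 = 2*lambda*z
So x:1 = y:5 = z:5, i.e. x = 1t, y = 5t, z = 5t
Constraint: t^2*(1^2 + 5^2 + 5^2) = 153
  t^2 * 51 = 153  =>  t = sqrt(3)
Maximum = 1*1t + 5*5t + 5*5t = 51*sqrt(3) = sqrt(7803)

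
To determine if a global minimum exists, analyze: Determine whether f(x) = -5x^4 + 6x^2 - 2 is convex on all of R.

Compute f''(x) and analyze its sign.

f(x) = -5x^4 + 6x^2 - 2
f'(x) = -20x^3 + 12x
f''(x) = -60x^2 + 12
f''(x) = -60x^2 + 12 -> -inf as |x| -> inf
Therefore, f is not globally convex on R.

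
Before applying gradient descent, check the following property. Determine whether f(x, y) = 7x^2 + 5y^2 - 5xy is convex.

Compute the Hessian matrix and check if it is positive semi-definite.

f(x,y) = 7x^2 + 5y^2 - 5xy
Hessian H = [[14, -5], [-5, 10]]
trace(H) = 24, det(H) = 115
Eigenvalues: (24 +/- sqrt(116)) / 2 = 17.39, 6.615
Since both eigenvalues > 0, f is convex.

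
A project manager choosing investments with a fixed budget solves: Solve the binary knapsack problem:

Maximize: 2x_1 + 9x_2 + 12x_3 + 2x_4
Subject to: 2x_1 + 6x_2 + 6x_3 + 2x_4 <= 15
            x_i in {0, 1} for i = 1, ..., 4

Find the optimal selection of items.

Items: item 1 (v=2, w=2), item 2 (v=9, w=6), item 3 (v=12, w=6), item 4 (v=2, w=2)
Capacity: 15
Checking all 16 subsets (w = total weight, v = total value):
  {}: w = 0, v = 0
  {1}: w = 2, v = 2
  {2}: w = 6, v = 9
  {3}: w = 6, v = 12
  {4}: w = 2, v = 2
  {1, 2}: w = 8, v = 11
  {1, 3}: w = 8, v = 14
  {1, 4}: w = 4, v = 4
  {2, 3}: w = 12, v = 21
  {2, 4}: w = 8, v = 11
  {3, 4}: w = 8, v = 14
  {1, 2, 3}: w = 14, v = 23
  {1, 2, 4}: w = 10, v = 13
  {1, 3, 4}: w = 10, v = 16
  {2, 3, 4}: w = 14, v = 23
  {1, 2, 3, 4}: w = 16 > 15, infeasible
Best feasible subset: items [1, 2, 3]
(The same value 23 is also attained by {2, 3, 4}.)
Total weight: 14 <= 15, total value: 23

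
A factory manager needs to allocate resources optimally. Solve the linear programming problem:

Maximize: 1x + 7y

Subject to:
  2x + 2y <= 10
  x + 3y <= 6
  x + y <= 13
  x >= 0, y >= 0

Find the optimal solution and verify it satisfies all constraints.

Feasible vertices: (0, 0), (0, 2), (9/2, 1/2), (5, 0)
Objective 1x + 7y at each vertex:
  (0, 0): 0
  (0, 2): 14
  (9/2, 1/2): 8
  (5, 0): 5
Maximum is 14 at (0, 2).
Verify constraints at (x, y) = (0, 2):
  2*0 + 2*2 = 4 <= 10
  1*0 + 3*2 = 6 <= 6 (active)
  1*0 + 1*2 = 2 <= 13
  x = 0 >= 0, y = 2 >= 0. All constraints satisfied.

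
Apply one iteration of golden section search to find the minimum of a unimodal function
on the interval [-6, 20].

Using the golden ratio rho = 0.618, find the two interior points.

Golden section search on [-6, 20].
Golden ratio rho = 0.618 (approx).
Interior points:
  x_1 = -6 + (1-0.618)*26 = 3.9320
  x_2 = -6 + 0.618*26 = 10.0680
Compare f(x_1) and f(x_2) to determine which subinterval to keep.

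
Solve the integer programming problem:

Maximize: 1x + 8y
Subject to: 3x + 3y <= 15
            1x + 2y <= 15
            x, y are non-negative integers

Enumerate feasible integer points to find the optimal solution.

Constraint 1: 3x + 3y <= 15
Constraint 2: 1x + 2y <= 15
Feasible x range (need y >= 0): 0 <= x <= min(15/3, 15/1) => x in {0, ..., 5}.
Enumerate feasible integer points row by row (the coefficient of y is 8 > 0, so for each x the largest feasible y gives the best value):
  x = 0: y <= min((15 - 3*0)/3, (15 - 1*0)/2) => y in {0, ..., 5}; best 1*0 + 8*5 = 40
  x = 1: y <= min((15 - 3*1)/3, (15 - 1*1)/2) => y in {0, ..., 4}; best 1*1 + 8*4 = 33
  x = 2: y <= min((15 - 3*2)/3, (15 - 1*2)/2) => y in {0, ..., 3}; best 1*2 + 8*3 = 26
  x = 3: y <= min((15 - 3*3)/3, (15 - 1*3)/2) => y in {0, ..., 2}; best 1*3 + 8*2 = 19
  x = 4: y <= min((15 - 3*4)/3, (15 - 1*4)/2) => y in {0, ..., 1}; best 1*4 + 8*1 = 12
  x = 5: y <= min((15 - 3*5)/3, (15 - 1*5)/2) => y in {0}; best 1*5 + 8*0 = 5
The maximum 1x + 8y = 40 is achieved at x = 0, y = 5.
Check: 3*0 + 3*5 = 15 <= 15 and 1*0 + 2*5 = 10 <= 15.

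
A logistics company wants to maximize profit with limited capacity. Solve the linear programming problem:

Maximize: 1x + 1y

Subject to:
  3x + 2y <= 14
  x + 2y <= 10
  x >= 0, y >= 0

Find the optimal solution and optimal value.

Feasible vertices: (0, 0), (0, 5), (2, 4), (14/3, 0)
Objective 1x + 1y at each:
  (0, 0): 0
  (0, 5): 5
  (2, 4): 6
  (14/3, 0): 14/3
Maximum is 6 at (2, 4).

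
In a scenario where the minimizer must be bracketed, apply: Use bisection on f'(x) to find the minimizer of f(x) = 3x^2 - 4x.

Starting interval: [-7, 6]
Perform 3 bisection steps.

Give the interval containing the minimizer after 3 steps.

Finding critical point of f(x) = 3x^2 - 4x using bisection on f'(x) = 6x + -4.
f'(x) = 0 when x = 2/3.
Starting interval: [-7, 6]
Step 1: mid = -1/2, f'(mid) = -7, new interval = [-1/2, 6]
Step 2: mid = 11/4, f'(mid) = 25/2, new interval = [-1/2, 11/4]
Step 3: mid = 9/8, f'(mid) = 11/4, new interval = [-1/2, 9/8]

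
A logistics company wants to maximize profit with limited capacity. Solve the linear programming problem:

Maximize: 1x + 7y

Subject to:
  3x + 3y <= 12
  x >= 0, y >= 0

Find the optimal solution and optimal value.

The feasible region has vertices at [(0, 0), (4, 0), (0, 4)].
Checking objective 1x + 7y at each vertex:
  (0, 0): 1*0 + 7*0 = 0
  (4, 0): 1*4 + 7*0 = 4
  (0, 4): 1*0 + 7*4 = 28
Maximum is 28 at (0, 4).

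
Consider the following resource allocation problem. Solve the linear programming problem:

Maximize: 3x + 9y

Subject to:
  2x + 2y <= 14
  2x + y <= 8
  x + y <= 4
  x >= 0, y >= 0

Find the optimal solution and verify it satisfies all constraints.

Feasible vertices: (0, 0), (0, 4), (4, 0)
Objective 3x + 9y at each vertex:
  (0, 0): 0
  (0, 4): 36
  (4, 0): 12
Maximum is 36 at (0, 4).
Verify constraints at (x, y) = (0, 4):
  2*0 + 2*4 = 8 <= 14
  2*0 + 1*4 = 4 <= 8
  1*0 + 1*4 = 4 <= 4 (active)
  x = 0 >= 0, y = 4 >= 0. All constraints satisfied.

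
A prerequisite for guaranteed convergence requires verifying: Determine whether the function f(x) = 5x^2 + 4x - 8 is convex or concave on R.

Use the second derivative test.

f(x) = 5x^2 + 4x - 8
f'(x) = 10x + 4
f''(x) = 10
Since f''(x) = 10 > 0 for all x, f is convex on R.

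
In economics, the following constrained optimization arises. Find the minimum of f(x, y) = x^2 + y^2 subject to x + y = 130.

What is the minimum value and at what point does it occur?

Substitute y = 130 - x into f(x,y) = x^2 + y^2:
g(x) = x^2 + (130 - x)^2 = 2x^2 - 260x + 16900
g'(x) = 4x - 260 = 0  =>  x = 65
y = 130 - 65 = 65
Minimum value = 65^2 + 65^2 = 8450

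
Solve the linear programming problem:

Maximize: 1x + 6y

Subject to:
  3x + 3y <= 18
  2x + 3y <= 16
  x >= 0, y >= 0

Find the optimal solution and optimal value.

Feasible vertices: (0, 0), (0, 16/3), (2, 4), (6, 0)
Objective 1x + 6y at each:
  (0, 0): 0
  (0, 16/3): 32
  (2, 4): 26
  (6, 0): 6
Maximum is 32 at (0, 16/3).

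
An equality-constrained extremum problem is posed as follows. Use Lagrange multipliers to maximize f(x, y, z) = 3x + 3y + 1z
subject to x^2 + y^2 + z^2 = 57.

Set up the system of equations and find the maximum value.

Lagrange conditions: 3 = 2*lambda*x, 3 = 2*lambda*y, 1 = 2*lambda*z
So x:3 = y:3 = z:1, i.e. x = 3t, y = 3t, z = 1t
Constraint: t^2*(3^2 + 3^2 + 1^2) = 57
  t^2 * 19 = 57  =>  t = sqrt(3)
Maximum = 3*3t + 3*3t + 1*1t = 19*sqrt(3) = sqrt(1083)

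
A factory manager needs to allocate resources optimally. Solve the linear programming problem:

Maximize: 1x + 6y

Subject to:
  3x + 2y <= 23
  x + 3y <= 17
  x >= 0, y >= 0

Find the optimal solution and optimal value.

Feasible vertices: (0, 0), (0, 17/3), (5, 4), (23/3, 0)
Objective 1x + 6y at each:
  (0, 0): 0
  (0, 17/3): 34
  (5, 4): 29
  (23/3, 0): 23/3
Maximum is 34 at (0, 17/3).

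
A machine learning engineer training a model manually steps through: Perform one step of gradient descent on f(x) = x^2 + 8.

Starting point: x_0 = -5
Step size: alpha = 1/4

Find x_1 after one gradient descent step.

f(x) = x^2 + 8
f'(x) = 2x + 0
f'(-5) = 2*-5 + (0) = -10
x_1 = x_0 - alpha * f'(x_0) = -5 - 1/4 * -10 = -5/2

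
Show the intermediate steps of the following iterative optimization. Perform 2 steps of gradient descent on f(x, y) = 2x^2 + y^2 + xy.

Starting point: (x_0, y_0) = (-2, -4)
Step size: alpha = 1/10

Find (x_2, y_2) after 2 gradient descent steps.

f(x,y) = 2x^2 + y^2 + xy
grad_x = 4x + 1y, grad_y = 2y + 1x
Step 1: grad = (-12, -10), (-4/5, -3)
Step 2: grad = (-31/5, -34/5), (-9/50, -58/25)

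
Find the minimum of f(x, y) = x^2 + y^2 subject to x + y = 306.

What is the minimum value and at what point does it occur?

Substitute y = 306 - x into f(x,y) = x^2 + y^2:
g(x) = x^2 + (306 - x)^2 = 2x^2 - 612x + 93636
g'(x) = 4x - 612 = 0  =>  x = 153
y = 306 - 153 = 153
Minimum value = 153^2 + 153^2 = 46818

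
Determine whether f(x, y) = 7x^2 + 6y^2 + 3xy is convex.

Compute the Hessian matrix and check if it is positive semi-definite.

f(x,y) = 7x^2 + 6y^2 + 3xy
Hessian H = [[14, 3], [3, 12]]
trace(H) = 26, det(H) = 159
Eigenvalues: (26 +/- sqrt(40)) / 2 = 16.16, 9.838
Since both eigenvalues > 0, f is convex.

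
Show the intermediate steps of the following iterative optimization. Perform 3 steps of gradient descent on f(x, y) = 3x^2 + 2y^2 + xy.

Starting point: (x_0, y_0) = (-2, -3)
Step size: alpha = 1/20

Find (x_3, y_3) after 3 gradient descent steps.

f(x,y) = 3x^2 + 2y^2 + xy
grad_x = 6x + 1y, grad_y = 4y + 1x
Step 1: grad = (-15, -14), (-5/4, -23/10)
Step 2: grad = (-49/5, -209/20), (-19/25, -711/400)
Step 3: grad = (-507/80, -787/100), (-709/1600, -173/125)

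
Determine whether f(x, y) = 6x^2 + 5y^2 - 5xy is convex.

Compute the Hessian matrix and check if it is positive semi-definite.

f(x,y) = 6x^2 + 5y^2 - 5xy
Hessian H = [[12, -5], [-5, 10]]
trace(H) = 22, det(H) = 95
Eigenvalues: (22 +/- sqrt(104)) / 2 = 16.1, 5.901
Since both eigenvalues > 0, f is convex.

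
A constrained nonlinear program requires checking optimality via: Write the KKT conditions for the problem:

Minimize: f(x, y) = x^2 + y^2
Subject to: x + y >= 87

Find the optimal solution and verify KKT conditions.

KKT conditions for min x^2 + y^2 s.t. x + y >= 87:
Stationarity: 2x = mu, 2y = mu
So x = y = mu/2.
Complementary slackness: mu*(x + y - 87) = 0
Primal feasibility: x + y >= 87; dual feasibility: mu >= 0
If mu = 0 then x = y = 0, but 0 + 0 < 87 is infeasible, so the constraint is active.
Constraint active: x + y = 2*(mu/2) = 87 => mu = 87
x = y = 87/2, f = 7569/2
Verify: stationarity 2*(87/2) = 87 = mu; primal 87/2 + 87/2 = 87 >= 87; dual mu = 87 >= 0; complementary slackness 87*(87 - 87) = 0. All KKT conditions hold.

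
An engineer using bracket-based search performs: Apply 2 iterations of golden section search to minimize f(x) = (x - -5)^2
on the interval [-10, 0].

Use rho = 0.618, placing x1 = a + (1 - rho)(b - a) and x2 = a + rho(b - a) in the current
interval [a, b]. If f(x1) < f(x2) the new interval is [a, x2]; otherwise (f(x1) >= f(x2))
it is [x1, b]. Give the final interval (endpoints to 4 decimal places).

Golden section search for min of f(x) = (x - -5)^2 on [-10, 0].
Each step: x1 = a + (1 - rho)(b - a), x2 = a + rho(b - a); if f(x1) < f(x2) keep [a, x2], otherwise keep [x1, b].
Step 1: [-10.0000, 0.0000], x1=-6.1800 (f=1.3924), x2=-3.8200 (f=1.3924); f(x1) = f(x2) (tie, not '<') => keep [-6.1800, 0.0000]
Step 2: [-6.1800, 0.0000], x1=-3.8192 (f=1.3942), x2=-2.3608 (f=6.9656); f(x1) < f(x2) => keep [-6.1800, -2.3608]
Final interval: [-6.1800, -2.3608]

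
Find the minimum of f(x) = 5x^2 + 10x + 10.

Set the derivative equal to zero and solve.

f(x) = 5x^2 + 10x + 10
f'(x) = 10x + (10) = 0
x = -10/10 = -1
f(-1) = 5
Since f''(x) = 10 > 0, this is a minimum.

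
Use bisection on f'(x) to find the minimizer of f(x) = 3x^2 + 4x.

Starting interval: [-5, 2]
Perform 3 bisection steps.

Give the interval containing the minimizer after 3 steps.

Finding critical point of f(x) = 3x^2 + 4x using bisection on f'(x) = 6x + 4.
f'(x) = 0 when x = -2/3.
Starting interval: [-5, 2]
Step 1: mid = -3/2, f'(mid) = -5, new interval = [-3/2, 2]
Step 2: mid = 1/4, f'(mid) = 11/2, new interval = [-3/2, 1/4]
Step 3: mid = -5/8, f'(mid) = 1/4, new interval = [-3/2, -5/8]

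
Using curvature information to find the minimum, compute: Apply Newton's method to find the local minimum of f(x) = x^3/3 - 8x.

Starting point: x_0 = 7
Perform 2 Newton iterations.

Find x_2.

f(x) = x^3/3 - 8x
f'(x) = x^2 - 8, f''(x) = 2x
Newton update: x_{n+1} = x_n - (x_n^2 - 8)/(2*x_n)
Step 1: x_0 = 7, f'=41, f''=14, x_1 = 57/14
Step 2: x_1 = 57/14, f'=1681/196, f''=57/7, x_2 = 4817/1596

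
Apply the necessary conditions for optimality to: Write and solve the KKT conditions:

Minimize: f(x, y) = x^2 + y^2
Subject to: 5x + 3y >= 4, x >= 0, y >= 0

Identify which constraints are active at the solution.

KKT conditions for min x^2 + y^2 s.t. 5x + 3y >= 4, x >= 0, y >= 0:
Stationarity: 2x = mu*5 + mu_x, 2y = mu*3 + mu_y, with mu, mu_x, mu_y >= 0
Complementary slackness: mu*(5x + 3y - 4) = 0, mu_x*x = 0, mu_y*y = 0
(0, 0) is infeasible (5*0 + 3*0 < 4), so if mu = 0 stationarity would force x = mu_x/2 >= 0, y = mu_y/2 >= 0 with mu_x*x = mu_y*y = 0, i.e. x = y = 0: contradiction. Hence mu > 0 and 5x + 3y = 4 is active.
Try x > 0, y > 0 (so mu_x = mu_y = 0): x = 5*mu/2, y = 3*mu/2
Substitute: 5*(5*mu/2) + 3*(3*mu/2) = 4
  mu*34/2 = 4 => mu = 4/17
x* = 10/17 > 0, y* = 6/17 > 0, consistent with mu_x = mu_y = 0.
f is convex and the constraints are linear, so this KKT point is the global minimum.
f* = 8/17
Active constraints: 5x + 3y >= 4 (holds with equality, mu = 4/17 > 0); x >= 0 and y >= 0 are inactive (mu_x = mu_y = 0).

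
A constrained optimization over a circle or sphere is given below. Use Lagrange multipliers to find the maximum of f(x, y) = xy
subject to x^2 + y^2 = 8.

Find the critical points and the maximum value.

Lagrange conditions: y = 2*lambda*x and x = 2*lambda*y
If x = 0 then y = 0, violating the constraint, so x, y != 0.
Dividing: y/x = x/y => x^2 = y^2 => y = x or y = -x
Constraint: 2x^2 = 8 => x^2 = 4 => x = +/-2
Critical points: (2, 2), (-2, -2), (2, -2), (-2, 2)
  y = x:  xy = x^2 = 4  at (2, 2) and (-2, -2)
  y = -x: xy = -x^2 = -4 at (2, -2) and (-2, 2)
Maximum xy = 4 at (2, 2) and (-2, -2)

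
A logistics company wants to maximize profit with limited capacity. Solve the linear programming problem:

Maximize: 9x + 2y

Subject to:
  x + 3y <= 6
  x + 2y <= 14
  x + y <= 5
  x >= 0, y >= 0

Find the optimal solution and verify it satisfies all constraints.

Feasible vertices: (0, 0), (0, 2), (9/2, 1/2), (5, 0)
Objective 9x + 2y at each vertex:
  (0, 0): 0
  (0, 2): 4
  (9/2, 1/2): 83/2
  (5, 0): 45
Maximum is 45 at (5, 0).
Verify constraints at (x, y) = (5, 0):
  1*5 + 3*0 = 5 <= 6
  1*5 + 2*0 = 5 <= 14
  1*5 + 1*0 = 5 <= 5 (active)
  x = 5 >= 0, y = 0 >= 0. All constraints satisfied.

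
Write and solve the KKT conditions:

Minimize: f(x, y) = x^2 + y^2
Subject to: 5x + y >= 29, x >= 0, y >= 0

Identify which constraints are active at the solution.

KKT conditions for min x^2 + y^2 s.t. 5x + 1y >= 29, x >= 0, y >= 0:
Stationarity: 2x = mu*5 + mu_x, 2y = mu*1 + mu_y, with mu, mu_x, mu_y >= 0
Complementary slackness: mu*(5x + y - 29) = 0, mu_x*x = 0, mu_y*y = 0
(0, 0) is infeasible (5*0 + 1*0 < 29), so if mu = 0 stationarity would force x = mu_x/2 >= 0, y = mu_y/2 >= 0 with mu_x*x = mu_y*y = 0, i.e. x = y = 0: contradiction. Hence mu > 0 and 5x + y = 29 is active.
Try x > 0, y > 0 (so mu_x = mu_y = 0): x = 5*mu/2, y = 1*mu/2
Substitute: 5*(5*mu/2) + 1*(1*mu/2) = 29
  mu*26/2 = 29 => mu = 29/13
x* = 145/26 > 0, y* = 29/26 > 0, consistent with mu_x = mu_y = 0.
f is convex and the constraints are linear, so this KKT point is the global minimum.
f* = 841/26
Active constraints: 5x + y >= 29 (holds with equality, mu = 29/13 > 0); x >= 0 and y >= 0 are inactive (mu_x = mu_y = 0).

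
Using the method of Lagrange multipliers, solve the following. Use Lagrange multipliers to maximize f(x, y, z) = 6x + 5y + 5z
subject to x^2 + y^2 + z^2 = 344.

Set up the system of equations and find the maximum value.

Lagrange conditions: 6 = 2*lambda*x, 5 = 2*lambda*y, 5 = 2*lambda*z
So x:6 = y:5 = z:5, i.e. x = 6t, y = 5t, z = 5t
Constraint: t^2*(6^2 + 5^2 + 5^2) = 344
  t^2 * 86 = 344  =>  t = sqrt(4)
Maximum = 6*6t + 5*5t + 5*5t = 86*sqrt(4) = 172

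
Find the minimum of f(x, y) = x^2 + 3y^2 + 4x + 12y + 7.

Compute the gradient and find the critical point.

f(x,y) = x^2 + 3y^2 + 4x + 12y + 7
df/dx = 2x + (4) = 0  =>  x = -2
df/dy = 6y + (12) = 0  =>  y = -2
f(-2, -2) = 1*(-2)^2 + 3*(-2)^2 + 4*(-2) + 12*(-2) + 7 = -9
Hessian is diagonal with entries 2, 6 > 0, so this is a minimum.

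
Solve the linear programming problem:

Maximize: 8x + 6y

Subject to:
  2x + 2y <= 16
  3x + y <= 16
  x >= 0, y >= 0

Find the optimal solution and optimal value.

Feasible vertices: (0, 0), (0, 8), (4, 4), (16/3, 0)
Objective 8x + 6y at each:
  (0, 0): 0
  (0, 8): 48
  (4, 4): 56
  (16/3, 0): 128/3
Maximum is 56 at (4, 4).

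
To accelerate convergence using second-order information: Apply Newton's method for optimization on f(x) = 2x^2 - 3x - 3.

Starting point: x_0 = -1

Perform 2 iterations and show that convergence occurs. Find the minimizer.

f(x) = 2x^2 - 3x - 3, f'(x) = 4x + (-3), f''(x) = 4
Step 1: f'(-1) = -7, x_1 = -1 - -7/4 = 3/4
Step 2: f'(3/4) = 0, x_2 = 3/4 (converged)
Newton's method converges in 1 step for quadratics.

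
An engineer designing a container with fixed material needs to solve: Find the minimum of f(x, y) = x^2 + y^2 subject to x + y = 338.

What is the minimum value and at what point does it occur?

Substitute y = 338 - x into f(x,y) = x^2 + y^2:
g(x) = x^2 + (338 - x)^2 = 2x^2 - 676x + 114244
g'(x) = 4x - 676 = 0  =>  x = 169
y = 338 - 169 = 169
Minimum value = 169^2 + 169^2 = 57122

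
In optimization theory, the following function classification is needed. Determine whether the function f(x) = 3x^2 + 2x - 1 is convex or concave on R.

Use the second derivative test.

f(x) = 3x^2 + 2x - 1
f'(x) = 6x + 2
f''(x) = 6
Since f''(x) = 6 > 0 for all x, f is convex on R.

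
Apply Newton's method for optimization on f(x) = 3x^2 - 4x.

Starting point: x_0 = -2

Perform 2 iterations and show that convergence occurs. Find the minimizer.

f(x) = 3x^2 - 4x, f'(x) = 6x + (-4), f''(x) = 6
Step 1: f'(-2) = -16, x_1 = -2 - -16/6 = 2/3
Step 2: f'(2/3) = 0, x_2 = 2/3 (converged)
Newton's method converges in 1 step for quadratics.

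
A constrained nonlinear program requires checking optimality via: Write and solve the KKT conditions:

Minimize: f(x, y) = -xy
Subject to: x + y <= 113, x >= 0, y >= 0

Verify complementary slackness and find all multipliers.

Problem: min -xy s.t. x + y <= 113 (multiplier lambda), x >= 0 (mu_x), y >= 0 (mu_y)
KKT stationarity: -y + lambda - mu_x = 0, -x + lambda - mu_y = 0, with lambda, mu_x, mu_y >= 0
Complementary slackness: lambda*(x + y - 113) = 0, mu_x*x = 0, mu_y*y = 0
If lambda = 0: y = -mu_x <= 0 and x = -mu_y <= 0 force x = y = 0 with f = 0; but x = y = 113/2 is feasible with f = -12769/4 < 0, so this is not the minimum. Hence lambda > 0 and x + y = 113.
Try x > 0, y > 0 (so mu_x = mu_y = 0): y = lambda, x = lambda => x = y = lambda
x + y = 113 => 2*lambda = 113 => lambda = 113/2
x* = y* = 113/2 > 0, consistent with mu_x = mu_y = 0.
(Any feasible point with x = 0 or y = 0 has f = 0 > -12769/4, so the minimum is not on those boundaries.)
min(-xy) = -12769/4 (i.e. max xy = 12769/4)
Multipliers: lambda = 113/2, mu_x = 0, mu_y = 0
Complementary slackness: lambda*(x + y - 113) = 113/2*(113/2 + 113/2 - 113) = 0, mu_x*x = 0*113/2 = 0, mu_y*y = 0*113/2 = 0. Satisfied.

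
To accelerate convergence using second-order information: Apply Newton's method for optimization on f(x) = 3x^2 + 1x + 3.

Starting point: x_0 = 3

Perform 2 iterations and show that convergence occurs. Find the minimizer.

f(x) = 3x^2 + 1x + 3, f'(x) = 6x + (1), f''(x) = 6
Step 1: f'(3) = 19, x_1 = 3 - 19/6 = -1/6
Step 2: f'(-1/6) = 0, x_2 = -1/6 (converged)
Newton's method converges in 1 step for quadratics.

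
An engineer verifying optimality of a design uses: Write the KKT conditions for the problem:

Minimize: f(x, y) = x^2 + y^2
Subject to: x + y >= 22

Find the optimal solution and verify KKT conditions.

KKT conditions for min x^2 + y^2 s.t. x + y >= 22:
Stationarity: 2x = mu, 2y = mu
So x = y = mu/2.
Complementary slackness: mu*(x + y - 22) = 0
Primal feasibility: x + y >= 22; dual feasibility: mu >= 0
If mu = 0 then x = y = 0, but 0 + 0 < 22 is infeasible, so the constraint is active.
Constraint active: x + y = 2*(mu/2) = 22 => mu = 22
x = y = 11, f = 242
Verify: stationarity 2*11 = 22 = mu; primal 11 + 11 = 22 >= 22; dual mu = 22 >= 0; complementary slackness 22*(22 - 22) = 0. All KKT conditions hold.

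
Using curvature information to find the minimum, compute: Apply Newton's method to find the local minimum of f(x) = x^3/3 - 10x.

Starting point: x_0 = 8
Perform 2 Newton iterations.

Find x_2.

f(x) = x^3/3 - 10x
f'(x) = x^2 - 10, f''(x) = 2x
Newton update: x_{n+1} = x_n - (x_n^2 - 10)/(2*x_n)
Step 1: x_0 = 8, f'=54, f''=16, x_1 = 37/8
Step 2: x_1 = 37/8, f'=729/64, f''=37/4, x_2 = 2009/592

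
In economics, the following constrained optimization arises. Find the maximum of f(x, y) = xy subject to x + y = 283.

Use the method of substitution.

Substitute y = 283 - x into f(x,y) = xy:
g(x) = x(283 - x) = 283x - x^2
g'(x) = 283 - 2x = 0  =>  x = 283/2
y = 283 - 283/2 = 283/2
Maximum value = (283/2) * (283/2) = 80089/4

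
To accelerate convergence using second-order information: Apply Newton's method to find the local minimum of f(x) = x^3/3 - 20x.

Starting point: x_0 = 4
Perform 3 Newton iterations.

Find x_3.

f(x) = x^3/3 - 20x
f'(x) = x^2 - 20, f''(x) = 2x
Newton update: x_{n+1} = x_n - (x_n^2 - 20)/(2*x_n)
Step 1: x_0 = 4, f'=-4, f''=8, x_1 = 9/2
Step 2: x_1 = 9/2, f'=1/4, f''=9, x_2 = 161/36
Step 3: x_2 = 161/36, f'=1/1296, f''=161/18, x_3 = 51841/11592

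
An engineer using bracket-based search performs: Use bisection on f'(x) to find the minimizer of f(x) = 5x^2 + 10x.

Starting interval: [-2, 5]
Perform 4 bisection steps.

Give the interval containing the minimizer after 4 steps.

Finding critical point of f(x) = 5x^2 + 10x using bisection on f'(x) = 10x + 10.
f'(x) = 0 when x = -1.
Starting interval: [-2, 5]
Step 1: mid = 3/2, f'(mid) = 25, new interval = [-2, 3/2]
Step 2: mid = -1/4, f'(mid) = 15/2, new interval = [-2, -1/4]
Step 3: mid = -9/8, f'(mid) = -5/4, new interval = [-9/8, -1/4]
Step 4: mid = -11/16, f'(mid) = 25/8, new interval = [-9/8, -11/16]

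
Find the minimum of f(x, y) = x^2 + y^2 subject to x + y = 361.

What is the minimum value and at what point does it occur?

Substitute y = 361 - x into f(x,y) = x^2 + y^2:
g(x) = x^2 + (361 - x)^2 = 2x^2 - 722x + 130321
g'(x) = 4x - 722 = 0  =>  x = 361/2
y = 361 - 361/2 = 361/2
Minimum value = (361/2)^2 + (361/2)^2 = 130321/2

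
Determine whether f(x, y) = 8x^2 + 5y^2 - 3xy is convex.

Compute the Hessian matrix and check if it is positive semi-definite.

f(x,y) = 8x^2 + 5y^2 - 3xy
Hessian H = [[16, -3], [-3, 10]]
trace(H) = 26, det(H) = 151
Eigenvalues: (26 +/- sqrt(72)) / 2 = 17.24, 8.757
Since both eigenvalues > 0, f is convex.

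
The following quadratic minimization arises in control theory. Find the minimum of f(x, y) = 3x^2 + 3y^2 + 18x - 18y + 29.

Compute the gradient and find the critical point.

f(x,y) = 3x^2 + 3y^2 + 18x - 18y + 29
df/dx = 6x + (18) = 0  =>  x = -3
df/dy = 6y + (-18) = 0  =>  y = 3
f(-3, 3) = 3*(-3)^2 + 3*(3)^2 + 18*(-3) + -18*(3) + 29 = -25
Hessian is diagonal with entries 6, 6 > 0, so this is a minimum.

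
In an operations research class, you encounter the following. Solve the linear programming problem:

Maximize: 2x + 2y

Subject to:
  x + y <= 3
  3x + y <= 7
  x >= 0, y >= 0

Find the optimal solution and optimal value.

Feasible vertices: (0, 0), (0, 3), (2, 1), (7/3, 0)
Objective 2x + 2y at each:
  (0, 0): 0
  (0, 3): 6
  (2, 1): 6
  (7/3, 0): 14/3
Maximum is 6 at (0, 3).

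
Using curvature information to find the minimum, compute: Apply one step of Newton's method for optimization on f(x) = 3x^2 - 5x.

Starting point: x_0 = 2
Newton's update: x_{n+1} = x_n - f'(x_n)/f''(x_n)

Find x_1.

f(x) = 3x^2 - 5x
f'(x) = 6x + (-5), f''(x) = 6
Newton step: x_1 = x_0 - f'(x_0)/f''(x_0)
f'(2) = 7
x_1 = 2 - 7/6 = 5/6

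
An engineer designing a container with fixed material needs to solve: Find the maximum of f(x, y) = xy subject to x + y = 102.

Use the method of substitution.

Substitute y = 102 - x into f(x,y) = xy:
g(x) = x(102 - x) = 102x - x^2
g'(x) = 102 - 2x = 0  =>  x = 51
y = 102 - 51 = 51
Maximum value = 51 * 51 = 2601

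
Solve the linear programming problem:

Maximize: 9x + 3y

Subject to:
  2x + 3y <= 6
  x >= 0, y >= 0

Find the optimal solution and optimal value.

The feasible region has vertices at [(0, 0), (3, 0), (0, 2)].
Checking objective 9x + 3y at each vertex:
  (0, 0): 9*0 + 3*0 = 0
  (3, 0): 9*3 + 3*0 = 27
  (0, 2): 9*0 + 3*2 = 6
Maximum is 27 at (3, 0).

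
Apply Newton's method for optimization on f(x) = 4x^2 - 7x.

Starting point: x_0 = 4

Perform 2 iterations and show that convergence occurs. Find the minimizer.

f(x) = 4x^2 - 7x, f'(x) = 8x + (-7), f''(x) = 8
Step 1: f'(4) = 25, x_1 = 4 - 25/8 = 7/8
Step 2: f'(7/8) = 0, x_2 = 7/8 (converged)
Newton's method converges in 1 step for quadratics.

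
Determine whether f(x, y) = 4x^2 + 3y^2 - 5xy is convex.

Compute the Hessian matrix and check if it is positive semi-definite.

f(x,y) = 4x^2 + 3y^2 - 5xy
Hessian H = [[8, -5], [-5, 6]]
trace(H) = 14, det(H) = 23
Eigenvalues: (14 +/- sqrt(104)) / 2 = 12.1, 1.901
Since both eigenvalues > 0, f is convex.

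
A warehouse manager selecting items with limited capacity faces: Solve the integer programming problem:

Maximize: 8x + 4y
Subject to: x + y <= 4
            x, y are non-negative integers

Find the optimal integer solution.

Objective: 8x + 4y, constraint: x + y <= 4
Coefficient of x is 8 >= coefficient of y is 4, so allocate the entire budget to x.
Optimal: x = 4, y = 0, value = 32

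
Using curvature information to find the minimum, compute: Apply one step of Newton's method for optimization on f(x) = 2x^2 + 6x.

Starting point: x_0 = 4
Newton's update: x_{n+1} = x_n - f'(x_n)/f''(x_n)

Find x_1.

f(x) = 2x^2 + 6x
f'(x) = 4x + (6), f''(x) = 4
Newton step: x_1 = x_0 - f'(x_0)/f''(x_0)
f'(4) = 22
x_1 = 4 - 22/4 = -3/2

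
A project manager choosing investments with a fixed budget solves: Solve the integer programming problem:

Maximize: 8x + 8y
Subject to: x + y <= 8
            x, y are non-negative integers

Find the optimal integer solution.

Objective: 8x + 8y, constraint: x + y <= 8
Coefficient of x is 8 >= coefficient of y is 8, so allocate the entire budget to x.
Optimal: x = 8, y = 0, value = 64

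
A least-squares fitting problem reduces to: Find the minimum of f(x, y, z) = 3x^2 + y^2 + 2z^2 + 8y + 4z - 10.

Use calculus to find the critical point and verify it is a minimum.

f(x,y,z) = 3x^2 + y^2 + 2z^2 + 8y + 4z - 10
df/dx = 6x + (0) = 0 => x = 0
df/dy = 2y + (8) = 0 => y = -4
df/dz = 4z + (4) = 0 => z = -1
f(0,-4,-1) = 3*(0)^2 + 1*(-4)^2 + 2*(-1)^2 + 8*(-4) + 4*(-1) + -10 = -28
Hessian is diagonal with entries 6, 2, 4 > 0, confirmed minimum.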